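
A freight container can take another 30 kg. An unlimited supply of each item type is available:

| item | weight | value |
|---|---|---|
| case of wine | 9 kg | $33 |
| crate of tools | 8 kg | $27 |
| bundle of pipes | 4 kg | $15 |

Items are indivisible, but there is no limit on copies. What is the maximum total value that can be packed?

$111

Best value-per-unit is bundle of pipes at 15/4; filling with it alone gives 7×15 = 105.
Optimal mix: 2×case of wine + 3×bundle of pipes → weight 30, value 111.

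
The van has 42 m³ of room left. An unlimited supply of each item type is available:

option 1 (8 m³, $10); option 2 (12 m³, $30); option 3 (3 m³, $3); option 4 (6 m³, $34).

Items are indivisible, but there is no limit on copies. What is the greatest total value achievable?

Best value-per-unit is option 4 at 34/6, and filling with it alone uses volume 7×6=42. No mix of the others beats 7×34 = 238.

$238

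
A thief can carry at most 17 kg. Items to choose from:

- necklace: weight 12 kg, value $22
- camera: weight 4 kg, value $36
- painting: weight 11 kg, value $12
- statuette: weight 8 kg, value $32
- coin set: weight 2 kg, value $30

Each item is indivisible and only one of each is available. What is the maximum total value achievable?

Check high-value combinations within 17 kg:
- camera+statuette+coin set: weight 4+8+2=14, value 36+32+30=98
- camera+painting+coin set: weight 4+11+2=17, value 36+12+30=78
- camera+statuette: weight 4+8=12, value 36+32=68
Best: $98.

$98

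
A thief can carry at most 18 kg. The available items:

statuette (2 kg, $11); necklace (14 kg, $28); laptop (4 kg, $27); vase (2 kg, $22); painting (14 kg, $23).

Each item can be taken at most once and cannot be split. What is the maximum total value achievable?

$61

Check high-value combinations within 18 kg:
- statuette+necklace+vase: weight 2+14+2=18, value 11+28+22=61
- statuette+laptop+vase: weight 2+4+2=8, value 11+27+22=60
- statuette+vase+painting: weight 2+2+14=18, value 11+22+23=56
Best: $61.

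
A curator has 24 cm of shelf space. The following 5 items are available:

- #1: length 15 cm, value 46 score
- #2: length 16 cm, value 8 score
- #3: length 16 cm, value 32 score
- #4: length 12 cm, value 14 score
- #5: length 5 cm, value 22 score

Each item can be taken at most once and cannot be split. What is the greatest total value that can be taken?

Check high-value combinations within 24 cm:
- #1+#5: length 15+5=20, value 46+22=68
- #3+#5: length 16+5=21, value 32+22=54
- #1: length 15, value 46
Best: 68 score.

68 score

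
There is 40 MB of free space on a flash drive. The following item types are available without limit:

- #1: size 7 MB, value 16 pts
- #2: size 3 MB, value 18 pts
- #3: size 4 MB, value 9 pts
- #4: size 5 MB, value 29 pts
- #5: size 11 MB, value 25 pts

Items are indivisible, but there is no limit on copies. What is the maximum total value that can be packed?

238 pts

Best value-per-unit is #2 at 18/3; filling with it alone gives 13×18 = 234.
Optimal mix: 10×#2 + 2×#4 → size 40, value 238.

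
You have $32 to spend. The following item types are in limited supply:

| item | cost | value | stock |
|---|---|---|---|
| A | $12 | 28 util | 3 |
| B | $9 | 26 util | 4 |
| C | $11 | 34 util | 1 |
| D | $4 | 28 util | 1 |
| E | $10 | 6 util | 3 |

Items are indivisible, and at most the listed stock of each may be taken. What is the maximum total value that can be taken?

Best selections within cost 32 and stock limits:
- 3×B + 1×D: cost 31, value 106
- 1×A + 1×C + 1×D: cost 27, value 90
- 1×B + 1×C + 1×D: cost 24, value 88
- 1×A + 1×B + 1×C: cost 32, value 88
Best: 106 util.

106 util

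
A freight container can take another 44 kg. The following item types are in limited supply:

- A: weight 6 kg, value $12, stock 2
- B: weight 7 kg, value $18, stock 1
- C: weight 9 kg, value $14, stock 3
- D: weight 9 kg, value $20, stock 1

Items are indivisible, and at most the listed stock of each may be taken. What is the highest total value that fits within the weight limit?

Top feasible selections:
- 1×B + 3×C + 1×D: weight 43, value 80
- 1×A + 1×B + 2×C + 1×D: weight 40, value 78
- 2×A + 1×B + 1×C + 1×D: weight 37, value 76
Best: $80.

$80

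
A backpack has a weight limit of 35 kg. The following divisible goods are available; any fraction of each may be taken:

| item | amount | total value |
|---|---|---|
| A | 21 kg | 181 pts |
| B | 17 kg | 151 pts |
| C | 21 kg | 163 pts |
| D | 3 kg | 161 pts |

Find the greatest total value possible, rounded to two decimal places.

Take in order of value per unit:
- D (161/3 per unit): all 3 → value 161, running total 161.00
- B (151/17 per unit): all 17 → value 151, running total 312.00
- A (181/21 per unit): 15 of 21 → value 15×181/21 = 129.2857, running total 441.29
Total 441.29.

441.29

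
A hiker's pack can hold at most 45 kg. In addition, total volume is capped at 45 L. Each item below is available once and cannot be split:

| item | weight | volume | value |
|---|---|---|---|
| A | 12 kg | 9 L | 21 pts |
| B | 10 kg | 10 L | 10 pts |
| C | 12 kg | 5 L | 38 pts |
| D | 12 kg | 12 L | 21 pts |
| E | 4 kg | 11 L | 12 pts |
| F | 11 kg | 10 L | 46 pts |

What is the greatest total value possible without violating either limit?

Feasible sets respecting both limits:
- A+C+E+F: weight 39, volume 35, value 117
- C+D+E+F: weight 39, volume 38, value 117
- A+B+C+F: weight 45, volume 34, value 115
- B+C+D+F: weight 45, volume 37, value 115
Best: 117 pts.

117 pts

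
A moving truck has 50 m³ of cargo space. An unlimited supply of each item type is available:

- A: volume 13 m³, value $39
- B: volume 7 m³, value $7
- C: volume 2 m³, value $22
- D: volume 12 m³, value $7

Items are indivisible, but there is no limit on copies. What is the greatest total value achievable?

$550

Best value-per-unit is C at 22/2, and filling with it alone uses volume 25×2=50. No mix of the others beats 25×22 = 550.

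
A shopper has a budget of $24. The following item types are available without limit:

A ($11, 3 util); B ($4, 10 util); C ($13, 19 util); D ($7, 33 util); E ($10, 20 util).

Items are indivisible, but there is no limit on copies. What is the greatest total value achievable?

99 util

Best value-per-unit is D at 33/7, and filling with it alone uses cost 3×7=21. No mix of the others beats 3×33 = 99.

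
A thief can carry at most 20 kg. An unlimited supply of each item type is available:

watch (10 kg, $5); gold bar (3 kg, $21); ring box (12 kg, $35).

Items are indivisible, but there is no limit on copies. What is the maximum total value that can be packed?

Best value-per-unit is gold bar at 21/3, and filling with it alone uses weight 6×3=18. No mix of the others beats 6×21 = 126.

$126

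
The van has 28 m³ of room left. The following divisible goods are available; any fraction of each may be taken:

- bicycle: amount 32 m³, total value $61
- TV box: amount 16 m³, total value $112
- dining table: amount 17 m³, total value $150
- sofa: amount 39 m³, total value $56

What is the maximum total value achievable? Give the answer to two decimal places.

Take in order of value per unit:
- dining table (150/17 per unit): all 17 → value 150, running total 150.00
- TV box (112/16 per unit): 11 of 16 → value 11×112/16 = 77.0000, running total 227.00
Total 227.00.

227.00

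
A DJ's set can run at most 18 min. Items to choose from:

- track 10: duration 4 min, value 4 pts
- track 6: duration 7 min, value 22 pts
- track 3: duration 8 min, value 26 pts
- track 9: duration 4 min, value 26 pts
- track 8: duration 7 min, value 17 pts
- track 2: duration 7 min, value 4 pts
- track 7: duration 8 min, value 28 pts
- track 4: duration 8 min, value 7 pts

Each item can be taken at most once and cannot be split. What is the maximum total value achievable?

65 pts

This is a 0/1 knapsack; check combinations near the capacity.
- track 6+track 9+track 8: duration 7+4+7=18, value 22+26+17=65
- track 10+track 9+track 7: duration 4+4+8=16, value 4+26+28=58
- track 10+track 3+track 9: duration 4+8+4=16, value 4+26+26=56
Best: 65 pts.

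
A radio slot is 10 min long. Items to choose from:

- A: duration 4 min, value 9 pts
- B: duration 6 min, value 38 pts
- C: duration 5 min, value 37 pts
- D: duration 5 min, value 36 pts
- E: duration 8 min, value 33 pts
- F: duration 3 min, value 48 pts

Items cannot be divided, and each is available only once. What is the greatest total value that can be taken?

Check high-value combinations within 10 min:
- B+F: duration 6+3=9, value 38+48=86
- C+F: duration 5+3=8, value 37+48=85
- D+F: duration 5+3=8, value 36+48=84
- C+D: duration 5+5=10, value 37+36=73
Best: 86 pts.

86 pts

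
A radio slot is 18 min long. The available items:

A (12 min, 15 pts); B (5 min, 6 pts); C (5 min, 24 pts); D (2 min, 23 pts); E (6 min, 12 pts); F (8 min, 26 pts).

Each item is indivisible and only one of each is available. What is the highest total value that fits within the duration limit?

Check high-value combinations within 18 min:
- C+D+F: duration 5+2+8=15, value 24+23+26=73
- B+C+D+E: duration 5+5+2+6=18, value 6+24+23+12=65
- D+E+F: duration 2+6+8=16, value 23+12+26=61
Best: 73 pts.

73 pts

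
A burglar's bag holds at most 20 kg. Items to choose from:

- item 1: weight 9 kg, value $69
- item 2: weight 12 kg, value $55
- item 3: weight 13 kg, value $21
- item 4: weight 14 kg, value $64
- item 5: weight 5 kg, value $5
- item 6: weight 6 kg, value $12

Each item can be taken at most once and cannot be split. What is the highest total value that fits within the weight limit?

Check high-value combinations within 20 kg:
- item 1+item 5+item 6: weight 9+5+6=20, value 69+5+12=86
- item 1+item 6: weight 9+6=15, value 69+12=81
- item 4+item 6: weight 14+6=20, value 64+12=76
- item 1+item 5: weight 9+5=14, value 69+5=74
Best: $86.

$86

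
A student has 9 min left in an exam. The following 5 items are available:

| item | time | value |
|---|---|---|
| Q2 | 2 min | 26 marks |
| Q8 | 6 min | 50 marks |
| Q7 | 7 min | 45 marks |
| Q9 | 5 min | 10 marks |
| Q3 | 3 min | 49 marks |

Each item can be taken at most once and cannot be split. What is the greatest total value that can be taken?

99 marks

Check high-value combinations within 9 min:
- Q8+Q3: time 6+3=9, value 50+49=99
- Q2+Q8: time 2+6=8, value 26+50=76
- Q2+Q3: time 2+3=5, value 26+49=75
Best: 99 marks.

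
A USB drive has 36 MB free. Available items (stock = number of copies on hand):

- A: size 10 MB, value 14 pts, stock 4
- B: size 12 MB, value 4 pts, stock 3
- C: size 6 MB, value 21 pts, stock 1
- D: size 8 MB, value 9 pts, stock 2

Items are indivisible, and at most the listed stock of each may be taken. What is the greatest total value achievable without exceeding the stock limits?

63 pts

Best selections within size 36 and stock limits:
- 3×A + 1×C: size 36, value 63
- 2×A + 1×C + 1×D: size 34, value 58
Best: 63 pts.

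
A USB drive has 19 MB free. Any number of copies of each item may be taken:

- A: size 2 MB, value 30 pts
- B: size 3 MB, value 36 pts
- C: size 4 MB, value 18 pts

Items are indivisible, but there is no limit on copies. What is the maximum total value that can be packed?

276 pts

Best value-per-unit is A at 30/2; filling with it alone gives 9×30 = 270.
Optimal mix: 8×A + 1×B → size 19, value 276.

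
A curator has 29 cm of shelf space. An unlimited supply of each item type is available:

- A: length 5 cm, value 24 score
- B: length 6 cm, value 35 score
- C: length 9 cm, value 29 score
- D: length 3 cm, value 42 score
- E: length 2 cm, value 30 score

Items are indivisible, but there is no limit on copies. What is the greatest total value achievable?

Best value-per-unit is E at 30/2; filling with it alone gives 14×30 = 420.
Optimal mix: 1×D + 13×E → length 29, value 432.

432 score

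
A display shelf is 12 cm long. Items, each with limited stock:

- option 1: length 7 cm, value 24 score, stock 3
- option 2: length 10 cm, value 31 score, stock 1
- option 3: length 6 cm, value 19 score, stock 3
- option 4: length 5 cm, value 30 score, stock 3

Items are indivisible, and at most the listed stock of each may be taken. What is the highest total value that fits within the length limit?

60 score

Top feasible selections:
- 2×option 4: length 10, value 60
- 1×option 1 + 1×option 4: length 12, value 54
- 1×option 3 + 1×option 4: length 11, value 49
- 2×option 3: length 12, value 38
Best: 60 score.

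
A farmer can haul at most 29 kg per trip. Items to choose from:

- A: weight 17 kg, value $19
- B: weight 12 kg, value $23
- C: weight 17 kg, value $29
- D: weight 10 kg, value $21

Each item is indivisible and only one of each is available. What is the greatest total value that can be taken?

This is a 0/1 knapsack; check combinations near the capacity.
- B+C: weight 12+17=29, value 23+29=52
- C+D: weight 17+10=27, value 29+21=50
- B+D: weight 12+10=22, value 23+21=44
- A+B: weight 17+12=29, value 19+23=42
Best: $52.

$52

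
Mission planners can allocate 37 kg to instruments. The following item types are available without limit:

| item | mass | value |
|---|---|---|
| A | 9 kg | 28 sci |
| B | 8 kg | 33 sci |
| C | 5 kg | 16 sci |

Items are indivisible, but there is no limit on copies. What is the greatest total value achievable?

Best value-per-unit is B at 33/8; filling with it alone gives 4×33 = 132.
Optimal mix: 4×B + 1×C → mass 37, value 148.

148 sci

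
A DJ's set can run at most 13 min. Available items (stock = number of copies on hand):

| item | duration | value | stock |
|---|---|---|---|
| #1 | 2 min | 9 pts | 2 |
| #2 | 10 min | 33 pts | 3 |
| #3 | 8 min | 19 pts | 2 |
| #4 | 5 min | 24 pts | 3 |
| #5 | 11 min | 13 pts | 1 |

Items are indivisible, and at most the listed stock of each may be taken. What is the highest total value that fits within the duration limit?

Top feasible selections:
- 1×#1 + 2×#4: duration 12, value 57
- 2×#4: duration 10, value 48
- 1×#3 + 1×#4: duration 13, value 43
- 2×#1 + 1×#4: duration 9, value 42
Best: 57 pts.

57 pts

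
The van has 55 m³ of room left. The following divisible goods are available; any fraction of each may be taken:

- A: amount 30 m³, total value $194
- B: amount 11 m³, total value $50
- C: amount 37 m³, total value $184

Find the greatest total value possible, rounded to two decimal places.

318.32

Take in order of value per unit:
- A (194/30 per unit): all 30 → value 194, running total 194.00
- C (184/37 per unit): 25 of 37 → value 25×184/37 = 124.3243, running total 318.32
Total 318.32.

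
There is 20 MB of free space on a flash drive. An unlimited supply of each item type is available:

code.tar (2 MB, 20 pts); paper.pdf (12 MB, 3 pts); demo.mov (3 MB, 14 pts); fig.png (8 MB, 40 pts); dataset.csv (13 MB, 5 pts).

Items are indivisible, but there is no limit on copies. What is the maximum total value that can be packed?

200 pts

Best value-per-unit is code.tar at 20/2, and filling with it alone uses size 10×2=20. No mix of the others beats 10×20 = 200.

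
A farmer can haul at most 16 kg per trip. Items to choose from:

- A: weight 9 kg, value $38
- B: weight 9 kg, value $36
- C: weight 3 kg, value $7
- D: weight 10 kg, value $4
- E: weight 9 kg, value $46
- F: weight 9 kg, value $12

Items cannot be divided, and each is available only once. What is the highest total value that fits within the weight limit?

This is a 0/1 knapsack; check combinations near the capacity.
- C+E: weight 3+9=12, value 7+46=53
- E: weight 9, value 46
- A+C: weight 9+3=12, value 38+7=45
- B+C: weight 9+3=12, value 36+7=43
Best: $53.

$53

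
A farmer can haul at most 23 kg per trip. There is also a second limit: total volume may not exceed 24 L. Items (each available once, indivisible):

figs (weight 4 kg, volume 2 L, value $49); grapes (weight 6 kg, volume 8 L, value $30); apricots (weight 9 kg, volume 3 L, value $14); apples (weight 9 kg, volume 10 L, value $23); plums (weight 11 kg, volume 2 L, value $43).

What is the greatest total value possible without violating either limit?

Feasible sets respecting both limits:
- figs+grapes+plums: weight 21, volume 12, value 122
- figs+grapes+apples: weight 19, volume 20, value 102
- figs+grapes+apricots: weight 19, volume 13, value 93
- figs+plums: weight 15, volume 4, value 92
Best: $122.

$122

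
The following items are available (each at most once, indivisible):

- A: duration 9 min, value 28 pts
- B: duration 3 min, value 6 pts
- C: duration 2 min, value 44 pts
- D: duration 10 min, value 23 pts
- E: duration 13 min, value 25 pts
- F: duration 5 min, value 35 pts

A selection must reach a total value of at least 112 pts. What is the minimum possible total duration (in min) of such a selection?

19

Subsets with value ≥ 112, sorted by total duration:
- A+B+C+F: duration 19, value 113
- A+C+D+F: duration 26, value 130
- A+B+C+D+F: duration 29, value 136
Minimum duration: 19 min.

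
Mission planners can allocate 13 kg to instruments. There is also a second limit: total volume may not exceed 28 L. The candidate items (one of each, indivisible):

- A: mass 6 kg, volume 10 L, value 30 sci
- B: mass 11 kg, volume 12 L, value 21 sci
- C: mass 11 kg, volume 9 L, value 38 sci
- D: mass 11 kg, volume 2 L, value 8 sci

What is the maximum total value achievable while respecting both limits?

Feasible sets respecting both limits:
- C: mass 11, volume 9, value 38
- A: mass 6, volume 10, value 30
- B: mass 11, volume 12, value 21
- D: mass 11, volume 2, value 8
Best: 38 sci.

38 sci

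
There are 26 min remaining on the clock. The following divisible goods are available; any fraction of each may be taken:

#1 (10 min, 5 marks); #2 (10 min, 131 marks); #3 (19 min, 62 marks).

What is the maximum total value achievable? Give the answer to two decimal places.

183.21

Take in order of value per unit:
- #2 (131/10 per unit): all 10 → value 131, running total 131.00
- #3 (62/19 per unit): 16 of 19 → value 16×62/19 = 52.2105, running total 183.21
Total 183.21.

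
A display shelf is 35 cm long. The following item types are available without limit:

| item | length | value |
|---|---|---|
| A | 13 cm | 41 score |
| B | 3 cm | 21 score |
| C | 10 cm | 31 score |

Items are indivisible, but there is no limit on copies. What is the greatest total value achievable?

Best value-per-unit is B at 21/3, and filling with it alone uses length 11×3=33. No mix of the others beats 11×21 = 231.

231 score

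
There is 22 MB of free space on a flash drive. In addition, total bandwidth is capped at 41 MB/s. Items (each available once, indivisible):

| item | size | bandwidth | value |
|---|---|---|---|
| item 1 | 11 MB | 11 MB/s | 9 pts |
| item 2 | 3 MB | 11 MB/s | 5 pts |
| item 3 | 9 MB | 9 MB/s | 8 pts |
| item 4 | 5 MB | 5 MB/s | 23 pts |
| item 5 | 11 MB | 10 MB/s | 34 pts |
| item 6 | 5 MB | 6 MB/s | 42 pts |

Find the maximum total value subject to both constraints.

99 pts

Feasible sets respecting both limits:
- item 4+item 5+item 6: size 21, bandwidth 21, value 99
- item 2+item 5+item 6: size 19, bandwidth 27, value 81
- item 2+item 3+item 4+item 6: size 22, bandwidth 31, value 78
- item 5+item 6: size 16, bandwidth 16, value 76
Best: 99 pts.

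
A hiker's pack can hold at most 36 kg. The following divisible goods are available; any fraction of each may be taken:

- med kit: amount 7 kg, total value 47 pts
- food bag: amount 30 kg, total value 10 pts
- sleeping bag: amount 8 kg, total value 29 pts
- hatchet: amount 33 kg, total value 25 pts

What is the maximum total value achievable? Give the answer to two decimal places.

91.91

Take in order of value per unit:
- med kit (47/7 per unit): all 7 → value 47, running total 47.00
- sleeping bag (29/8 per unit): all 8 → value 29, running total 76.00
- hatchet (25/33 per unit): 21 of 33 → value 21×25/33 = 15.9091, running total 91.91
Total 91.91.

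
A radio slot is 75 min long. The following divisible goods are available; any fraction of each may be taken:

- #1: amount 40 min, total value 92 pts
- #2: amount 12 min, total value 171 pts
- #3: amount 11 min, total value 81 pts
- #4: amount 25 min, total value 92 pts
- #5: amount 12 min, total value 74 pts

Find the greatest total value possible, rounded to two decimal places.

Take in order of value per unit:
- #2 (171/12 per unit): all 12 → value 171, running total 171.00
- #3 (81/11 per unit): all 11 → value 81, running total 252.00
- #5 (74/12 per unit): all 12 → value 74, running total 326.00
- #4 (92/25 per unit): all 25 → value 92, running total 418.00
- #1 (92/40 per unit): 15 of 40 → value 15×92/40 = 34.5000, running total 452.50
Total 452.50.

452.50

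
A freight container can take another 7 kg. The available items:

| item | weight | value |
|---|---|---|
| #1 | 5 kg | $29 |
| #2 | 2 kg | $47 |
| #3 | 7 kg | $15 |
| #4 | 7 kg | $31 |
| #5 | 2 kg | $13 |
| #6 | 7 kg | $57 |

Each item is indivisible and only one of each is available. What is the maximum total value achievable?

Check high-value combinations within 7 kg:
- #1+#2: weight 5+2=7, value 29+47=76
- #2+#5: weight 2+2=4, value 47+13=60
- #6: weight 7, value 57
- #2: weight 2, value 47
Best: $76.

$76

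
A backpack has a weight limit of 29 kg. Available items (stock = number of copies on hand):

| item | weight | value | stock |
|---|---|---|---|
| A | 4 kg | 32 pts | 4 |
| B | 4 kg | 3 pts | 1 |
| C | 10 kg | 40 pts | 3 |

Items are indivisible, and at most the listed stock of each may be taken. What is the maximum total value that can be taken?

168 pts

Top feasible selections:
- 4×A + 1×C: weight 26, value 168
- 2×A + 2×C: weight 28, value 144
- 3×A + 1×B + 1×C: weight 26, value 139
- 3×A + 1×C: weight 22, value 136
Best: 168 pts.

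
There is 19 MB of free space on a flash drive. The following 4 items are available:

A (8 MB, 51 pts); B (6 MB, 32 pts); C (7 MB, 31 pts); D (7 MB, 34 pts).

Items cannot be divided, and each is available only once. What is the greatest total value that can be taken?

Check high-value combinations within 19 MB:
- A+D: size 8+7=15, value 51+34=85
- A+B: size 8+6=14, value 51+32=83
- A+C: size 8+7=15, value 51+31=82
- B+D: size 6+7=13, value 32+34=66
Best: 85 pts.

85 pts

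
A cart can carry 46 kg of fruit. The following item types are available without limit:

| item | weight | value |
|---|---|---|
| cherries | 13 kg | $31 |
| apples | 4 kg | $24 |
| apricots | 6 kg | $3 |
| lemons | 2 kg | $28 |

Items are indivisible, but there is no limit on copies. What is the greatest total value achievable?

Best value-per-unit is lemons at 28/2, and filling with it alone uses weight 23×2=46. No mix of the others beats 23×28 = 644.

$644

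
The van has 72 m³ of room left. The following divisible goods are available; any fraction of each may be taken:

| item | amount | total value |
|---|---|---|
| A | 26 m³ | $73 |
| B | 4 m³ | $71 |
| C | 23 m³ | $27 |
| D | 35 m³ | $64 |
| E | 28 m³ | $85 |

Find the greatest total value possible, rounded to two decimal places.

254.60

Take in order of value per unit:
- B (71/4 per unit): all 4 → value 71, running total 71.00
- E (85/28 per unit): all 28 → value 85, running total 156.00
- A (73/26 per unit): all 26 → value 73, running total 229.00
- D (64/35 per unit): 14 of 35 → value 14×64/35 = 25.6000, running total 254.60
Total 254.60.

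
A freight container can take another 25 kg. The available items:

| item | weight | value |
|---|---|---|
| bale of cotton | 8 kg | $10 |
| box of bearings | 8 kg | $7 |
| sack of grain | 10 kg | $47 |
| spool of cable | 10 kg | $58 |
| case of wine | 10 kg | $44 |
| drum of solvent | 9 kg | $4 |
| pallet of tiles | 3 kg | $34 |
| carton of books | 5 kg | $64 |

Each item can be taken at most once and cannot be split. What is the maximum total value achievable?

$169

Check high-value combinations within 25 kg:
- sack of grain+spool of cable+carton of books: weight 10+10+5=25, value 47+58+64=169
- spool of cable+case of wine+carton of books: weight 10+10+5=25, value 58+44+64=166
- spool of cable+pallet of tiles+carton of books: weight 10+3+5=18, value 58+34+64=156
- sack of grain+case of wine+carton of books: weight 10+10+5=25, value 47+44+64=155
- sack of grain+pallet of tiles+carton of books: weight 10+3+5=18, value 47+34+64=145
Best: $169.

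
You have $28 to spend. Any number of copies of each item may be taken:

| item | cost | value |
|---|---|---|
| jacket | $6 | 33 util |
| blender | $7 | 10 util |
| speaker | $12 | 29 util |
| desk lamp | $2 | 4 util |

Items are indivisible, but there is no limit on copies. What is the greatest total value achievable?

140 util

Best value-per-unit is jacket at 33/6; filling with it alone gives 4×33 = 132.
Optimal mix: 4×jacket + 2×desk lamp → cost 28, value 140.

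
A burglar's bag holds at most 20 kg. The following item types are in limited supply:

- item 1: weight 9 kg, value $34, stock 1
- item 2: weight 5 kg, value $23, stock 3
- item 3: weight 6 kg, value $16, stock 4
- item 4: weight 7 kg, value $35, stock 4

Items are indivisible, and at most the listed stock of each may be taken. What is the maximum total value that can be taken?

$93

Top feasible selections:
- 1×item 2 + 2×item 4: weight 19, value 93
- 1×item 3 + 2×item 4: weight 20, value 86
- 2×item 2 + 1×item 4: weight 17, value 81
- 1×item 1 + 2×item 2: weight 19, value 80
Best: $93.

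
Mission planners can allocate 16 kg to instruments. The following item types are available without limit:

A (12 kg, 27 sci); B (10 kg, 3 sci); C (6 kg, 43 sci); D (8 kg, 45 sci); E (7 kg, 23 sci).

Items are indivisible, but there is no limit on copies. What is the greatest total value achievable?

90 sci

Best value-per-unit is C at 43/6; filling with it alone gives 2×43 = 86.
Optimal mix: 2×D → mass 16, value 90.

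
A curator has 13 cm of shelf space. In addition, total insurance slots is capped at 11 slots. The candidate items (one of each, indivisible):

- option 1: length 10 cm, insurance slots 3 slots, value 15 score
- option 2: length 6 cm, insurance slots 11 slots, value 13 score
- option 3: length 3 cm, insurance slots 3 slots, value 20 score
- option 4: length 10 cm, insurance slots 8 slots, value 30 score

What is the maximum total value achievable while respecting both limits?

50 score

Feasible sets respecting both limits:
- option 3+option 4: length 13, insurance slots 11, value 50
- option 1+option 3: length 13, insurance slots 6, value 35
- option 4: length 10, insurance slots 8, value 30
Best: 50 score.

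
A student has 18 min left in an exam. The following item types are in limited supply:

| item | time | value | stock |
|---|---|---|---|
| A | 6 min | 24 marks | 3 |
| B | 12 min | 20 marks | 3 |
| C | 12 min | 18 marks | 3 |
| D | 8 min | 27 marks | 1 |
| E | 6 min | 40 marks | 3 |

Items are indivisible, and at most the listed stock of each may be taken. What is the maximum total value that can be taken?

Top feasible selections:
- 3×E: time 18, value 120
- 1×A + 2×E: time 18, value 104
- 2×A + 1×E: time 18, value 88
- 2×E: time 12, value 80
Best: 120 marks.

120 marks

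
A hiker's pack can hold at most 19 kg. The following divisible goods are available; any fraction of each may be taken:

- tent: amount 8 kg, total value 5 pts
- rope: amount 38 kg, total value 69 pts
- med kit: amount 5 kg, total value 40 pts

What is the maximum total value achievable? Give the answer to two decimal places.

65.42

Take in order of value per unit:
- med kit (40/5 per unit): all 5 → value 40, running total 40.00
- rope (69/38 per unit): 14 of 38 → value 14×69/38 = 25.4211, running total 65.42
Total 65.42.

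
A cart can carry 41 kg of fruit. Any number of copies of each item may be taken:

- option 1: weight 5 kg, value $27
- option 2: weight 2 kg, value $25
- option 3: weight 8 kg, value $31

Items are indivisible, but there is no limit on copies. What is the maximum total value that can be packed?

$500

Best value-per-unit is option 2 at 25/2, and filling with it alone uses weight 20×2=40. No mix of the others beats 20×25 = 500.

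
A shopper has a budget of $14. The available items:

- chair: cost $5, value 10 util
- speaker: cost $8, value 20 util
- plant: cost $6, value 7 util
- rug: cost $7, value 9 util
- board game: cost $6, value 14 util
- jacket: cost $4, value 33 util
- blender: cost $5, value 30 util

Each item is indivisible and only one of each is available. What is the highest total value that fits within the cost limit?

Check high-value combinations within $14:
- chair+jacket+blender: cost 5+4+5=14, value 10+33+30=73
- jacket+blender: cost 4+5=9, value 33+30=63
- speaker+jacket: cost 8+4=12, value 20+33=53
- speaker+blender: cost 8+5=13, value 20+30=50
- board game+jacket: cost 6+4=10, value 14+33=47
Best: 73 util.

73 util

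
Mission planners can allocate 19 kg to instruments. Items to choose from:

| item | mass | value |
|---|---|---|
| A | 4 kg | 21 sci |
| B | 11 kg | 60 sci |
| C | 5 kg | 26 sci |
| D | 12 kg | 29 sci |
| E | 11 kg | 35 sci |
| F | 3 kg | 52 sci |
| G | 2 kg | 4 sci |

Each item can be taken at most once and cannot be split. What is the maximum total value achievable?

138 sci

Check high-value combinations within 19 kg:
- B+C+F: mass 11+5+3=19, value 60+26+52=138
- A+B+F: mass 4+11+3=18, value 21+60+52=133
- B+F+G: mass 11+3+2=16, value 60+52+4=116
- C+E+F: mass 5+11+3=19, value 26+35+52=113
- B+F: mass 11+3=14, value 60+52=112
Best: 138 sci.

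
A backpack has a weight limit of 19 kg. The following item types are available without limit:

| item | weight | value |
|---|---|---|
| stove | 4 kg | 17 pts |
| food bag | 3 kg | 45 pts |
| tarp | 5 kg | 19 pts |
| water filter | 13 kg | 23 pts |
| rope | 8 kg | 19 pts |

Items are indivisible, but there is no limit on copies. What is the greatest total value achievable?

270 pts

Best value-per-unit is food bag at 45/3, and filling with it alone uses weight 6×3=18. No mix of the others beats 6×45 = 270.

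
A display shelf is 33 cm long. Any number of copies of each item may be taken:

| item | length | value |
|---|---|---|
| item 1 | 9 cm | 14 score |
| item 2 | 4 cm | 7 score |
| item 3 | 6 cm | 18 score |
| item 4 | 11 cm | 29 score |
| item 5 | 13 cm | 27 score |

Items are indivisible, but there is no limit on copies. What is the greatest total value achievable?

90 score

Best value-per-unit is item 3 at 18/6; filling with it alone gives 5×18 = 90.
Optimal mix: 1×item 2 + 3×item 3 + 1×item 4 → length 33, value 90.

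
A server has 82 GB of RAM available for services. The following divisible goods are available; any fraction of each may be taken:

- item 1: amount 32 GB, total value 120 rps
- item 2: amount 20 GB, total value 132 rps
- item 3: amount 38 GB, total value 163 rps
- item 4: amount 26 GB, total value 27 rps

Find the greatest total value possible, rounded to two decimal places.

Take in order of value per unit:
- item 2 (132/20 per unit): all 20 → value 132, running total 132.00
- item 3 (163/38 per unit): all 38 → value 163, running total 295.00
- item 1 (120/32 per unit): 24 of 32 → value 24×120/32 = 90.0000, running total 385.00
Total 385.00.

385.00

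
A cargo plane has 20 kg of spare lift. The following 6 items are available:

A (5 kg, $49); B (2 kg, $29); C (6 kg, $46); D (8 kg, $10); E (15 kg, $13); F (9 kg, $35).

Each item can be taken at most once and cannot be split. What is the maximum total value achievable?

$130

Check high-value combinations within 20 kg:
- A+C+F: weight 5+6+9=20, value 49+46+35=130
- A+B+C: weight 5+2+6=13, value 49+29+46=124
- A+B+F: weight 5+2+9=16, value 49+29+35=113
- B+C+F: weight 2+6+9=17, value 29+46+35=110
- A+C+D: weight 5+6+8=19, value 49+46+10=105
Best: $130.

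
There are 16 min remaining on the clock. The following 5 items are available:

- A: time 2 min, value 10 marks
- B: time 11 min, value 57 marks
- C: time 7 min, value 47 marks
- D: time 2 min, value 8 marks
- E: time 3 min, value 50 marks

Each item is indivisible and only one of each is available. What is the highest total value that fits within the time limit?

117 marks

Check high-value combinations within 16 min:
- A+B+E: time 2+11+3=16, value 10+57+50=117
- A+C+D+E: time 2+7+2+3=14, value 10+47+8+50=115
- B+D+E: time 11+2+3=16, value 57+8+50=115
Best: 117 marks.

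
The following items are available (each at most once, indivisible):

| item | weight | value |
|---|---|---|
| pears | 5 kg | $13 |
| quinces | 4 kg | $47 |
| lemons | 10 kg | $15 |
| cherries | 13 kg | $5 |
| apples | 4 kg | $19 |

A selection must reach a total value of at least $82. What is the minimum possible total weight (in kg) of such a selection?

23

Subsets with value ≥ 82, sorted by total weight:
- pears+quinces+lemons+apples: weight 23, value 94
- pears+quinces+cherries+apples: weight 26, value 84
- quinces+lemons+cherries+apples: weight 31, value 86
- pears+quinces+lemons+cherries+apples: weight 36, value 99
Minimum weight: 23 kg.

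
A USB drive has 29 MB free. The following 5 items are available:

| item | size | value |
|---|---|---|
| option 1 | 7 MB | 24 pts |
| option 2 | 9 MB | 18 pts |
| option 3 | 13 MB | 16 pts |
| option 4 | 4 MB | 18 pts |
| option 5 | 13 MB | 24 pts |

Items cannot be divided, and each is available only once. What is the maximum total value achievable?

66 pts

Check high-value combinations within 29 MB:
- option 1+option 4+option 5: size 7+4+13=24, value 24+18+24=66
- option 1+option 2+option 5: size 7+9+13=29, value 24+18+24=66
- option 1+option 2+option 4: size 7+9+4=20, value 24+18+18=60
- option 2+option 4+option 5: size 9+4+13=26, value 18+18+24=60
- option 1+option 3+option 4: size 7+13+4=24, value 24+16+18=58
Best: 66 pts.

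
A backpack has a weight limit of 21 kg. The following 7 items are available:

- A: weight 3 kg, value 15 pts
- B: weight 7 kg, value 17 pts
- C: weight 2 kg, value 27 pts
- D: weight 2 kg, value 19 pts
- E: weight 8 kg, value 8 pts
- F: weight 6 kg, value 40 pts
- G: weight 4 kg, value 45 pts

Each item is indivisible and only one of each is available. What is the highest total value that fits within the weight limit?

148 pts

Check high-value combinations within 21 kg:
- B+C+D+F+G: weight 7+2+2+6+4=21, value 17+27+19+40+45=148
- A+C+D+F+G: weight 3+2+2+6+4=17, value 15+27+19+40+45=146
- C+D+F+G: weight 2+2+6+4=14, value 27+19+40+45=131
- B+C+F+G: weight 7+2+6+4=19, value 17+27+40+45=129
Best: 148 pts.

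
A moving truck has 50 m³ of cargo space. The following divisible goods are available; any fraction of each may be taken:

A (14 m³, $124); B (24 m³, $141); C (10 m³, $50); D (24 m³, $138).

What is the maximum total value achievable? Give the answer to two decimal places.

Take in order of value per unit:
- A (124/14 per unit): all 14 → value 124, running total 124.00
- B (141/24 per unit): all 24 → value 141, running total 265.00
- D (138/24 per unit): 12 of 24 → value 12×138/24 = 69.0000, running total 334.00
Total 334.00.

334.00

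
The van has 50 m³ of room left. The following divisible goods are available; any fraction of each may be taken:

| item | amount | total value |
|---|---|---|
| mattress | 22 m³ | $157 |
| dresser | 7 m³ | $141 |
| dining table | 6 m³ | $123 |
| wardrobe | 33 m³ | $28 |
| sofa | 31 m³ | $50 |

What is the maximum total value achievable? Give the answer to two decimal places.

445.19

Take in order of value per unit:
- dining table (123/6 per unit): all 6 → value 123, running total 123.00
- dresser (141/7 per unit): all 7 → value 141, running total 264.00
- mattress (157/22 per unit): all 22 → value 157, running total 421.00
- sofa (50/31 per unit): 15 of 31 → value 15×50/31 = 24.1935, running total 445.19
Total 445.19.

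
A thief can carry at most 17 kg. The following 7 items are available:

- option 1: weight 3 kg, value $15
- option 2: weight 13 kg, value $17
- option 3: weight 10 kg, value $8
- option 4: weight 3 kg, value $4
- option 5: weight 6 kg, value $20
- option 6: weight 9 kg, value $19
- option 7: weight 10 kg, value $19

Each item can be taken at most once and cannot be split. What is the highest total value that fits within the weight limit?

$39

Check high-value combinations within 17 kg:
- option 1+option 4+option 5: weight 3+3+6=12, value 15+4+20=39
- option 5+option 6: weight 6+9=15, value 20+19=39
- option 5+option 7: weight 6+10=16, value 20+19=39
- option 1+option 4+option 6: weight 3+3+9=15, value 15+4+19=38
- option 1+option 4+option 7: weight 3+3+10=16, value 15+4+19=38
Best: $39.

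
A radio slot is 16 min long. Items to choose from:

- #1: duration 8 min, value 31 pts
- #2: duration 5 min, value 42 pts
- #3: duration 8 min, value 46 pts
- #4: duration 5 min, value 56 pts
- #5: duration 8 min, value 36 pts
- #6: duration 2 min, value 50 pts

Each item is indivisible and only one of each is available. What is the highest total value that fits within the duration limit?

Check high-value combinations within 16 min:
- #3+#4+#6: duration 8+5+2=15, value 46+56+50=152
- #2+#4+#6: duration 5+5+2=12, value 42+56+50=148
- #4+#5+#6: duration 5+8+2=15, value 56+36+50=142
- #2+#3+#6: duration 5+8+2=15, value 42+46+50=138
Best: 152 pts.

152 pts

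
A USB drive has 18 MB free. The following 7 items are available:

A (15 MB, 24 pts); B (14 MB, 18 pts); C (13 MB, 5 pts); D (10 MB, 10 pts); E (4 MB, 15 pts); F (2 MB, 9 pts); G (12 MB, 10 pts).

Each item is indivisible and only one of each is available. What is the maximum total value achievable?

This is a 0/1 knapsack; check combinations near the capacity.
- D+E+F: size 10+4+2=16, value 10+15+9=34
- E+F+G: size 4+2+12=18, value 15+9+10=34
- A+F: size 15+2=17, value 24+9=33
- B+E: size 14+4=18, value 18+15=33
Best: 34 pts.

34 pts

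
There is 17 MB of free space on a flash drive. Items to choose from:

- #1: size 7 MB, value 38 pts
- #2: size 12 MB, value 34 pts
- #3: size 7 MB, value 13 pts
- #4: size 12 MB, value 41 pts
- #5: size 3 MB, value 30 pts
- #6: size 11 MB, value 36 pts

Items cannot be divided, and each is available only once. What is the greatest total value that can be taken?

81 pts

This is a 0/1 knapsack; check combinations near the capacity.
- #1+#3+#5: size 7+7+3=17, value 38+13+30=81
- #4+#5: size 12+3=15, value 41+30=71
- #1+#5: size 7+3=10, value 38+30=68
Best: 81 pts.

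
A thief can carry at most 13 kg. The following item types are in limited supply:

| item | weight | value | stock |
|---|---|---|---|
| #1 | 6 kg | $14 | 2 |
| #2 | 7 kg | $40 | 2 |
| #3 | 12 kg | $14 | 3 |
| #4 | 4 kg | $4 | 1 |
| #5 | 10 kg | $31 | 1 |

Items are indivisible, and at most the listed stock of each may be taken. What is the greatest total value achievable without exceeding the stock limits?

Top feasible selections:
- 1×#1 + 1×#2: weight 13, value 54
- 1×#2 + 1×#4: weight 11, value 44
- 1×#2: weight 7, value 40
Best: $54.

$54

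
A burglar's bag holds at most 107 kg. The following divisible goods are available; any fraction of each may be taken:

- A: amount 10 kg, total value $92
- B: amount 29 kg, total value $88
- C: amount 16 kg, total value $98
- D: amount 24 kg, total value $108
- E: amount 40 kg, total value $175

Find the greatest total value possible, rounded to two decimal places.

524.59

Take in order of value per unit:
- A (92/10 per unit): all 10 → value 92, running total 92.00
- C (98/16 per unit): all 16 → value 98, running total 190.00
- D (108/24 per unit): all 24 → value 108, running total 298.00
- E (175/40 per unit): all 40 → value 175, running total 473.00
- B (88/29 per unit): 17 of 29 → value 17×88/29 = 51.5862, running total 524.59
Total 524.59.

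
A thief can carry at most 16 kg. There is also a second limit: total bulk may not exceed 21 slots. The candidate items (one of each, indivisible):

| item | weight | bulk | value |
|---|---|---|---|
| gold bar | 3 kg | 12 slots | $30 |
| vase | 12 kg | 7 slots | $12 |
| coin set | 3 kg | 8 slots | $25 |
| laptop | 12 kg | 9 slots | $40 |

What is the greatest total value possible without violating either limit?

Feasible sets respecting both limits:
- gold bar+laptop: weight 15, bulk 21, value 70
- coin set+laptop: weight 15, bulk 17, value 65
- gold bar+coin set: weight 6, bulk 20, value 55
Best: $70.

$70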